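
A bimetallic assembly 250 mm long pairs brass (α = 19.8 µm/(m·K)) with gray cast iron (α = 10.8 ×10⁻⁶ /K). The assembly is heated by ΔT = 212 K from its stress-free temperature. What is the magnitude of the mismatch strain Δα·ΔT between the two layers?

1.91×10⁻³

Δα = |19.8 − 10.8|×10⁻⁶/K = 9.00×10⁻⁶/K.
Mismatch strain = Δα·ΔT = 9.00×10⁻⁶ × 212.0 = 1.91×10⁻³.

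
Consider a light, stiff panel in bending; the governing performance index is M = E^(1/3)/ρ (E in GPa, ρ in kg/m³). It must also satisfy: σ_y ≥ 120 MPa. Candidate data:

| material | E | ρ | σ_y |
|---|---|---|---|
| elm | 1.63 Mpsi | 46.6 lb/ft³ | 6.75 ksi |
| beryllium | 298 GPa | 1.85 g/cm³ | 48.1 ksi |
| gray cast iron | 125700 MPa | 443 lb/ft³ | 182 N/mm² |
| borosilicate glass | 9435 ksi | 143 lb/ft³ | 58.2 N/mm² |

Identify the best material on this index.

Screen on constraints: σ_y ≥ 120 MPa. Survivors: beryllium, gray cast iron.
Normalizing units and computing the index:
  beryllium: E = 298.0 GPa, ρ = 1850 kg/m³
  gray cast iron: E = 125.7 GPa, ρ = 7096 kg/m³
  beryllium: M = 3.61×10⁻³
  gray cast iron: M = 0.706×10⁻³
Highest index: beryllium.

beryllium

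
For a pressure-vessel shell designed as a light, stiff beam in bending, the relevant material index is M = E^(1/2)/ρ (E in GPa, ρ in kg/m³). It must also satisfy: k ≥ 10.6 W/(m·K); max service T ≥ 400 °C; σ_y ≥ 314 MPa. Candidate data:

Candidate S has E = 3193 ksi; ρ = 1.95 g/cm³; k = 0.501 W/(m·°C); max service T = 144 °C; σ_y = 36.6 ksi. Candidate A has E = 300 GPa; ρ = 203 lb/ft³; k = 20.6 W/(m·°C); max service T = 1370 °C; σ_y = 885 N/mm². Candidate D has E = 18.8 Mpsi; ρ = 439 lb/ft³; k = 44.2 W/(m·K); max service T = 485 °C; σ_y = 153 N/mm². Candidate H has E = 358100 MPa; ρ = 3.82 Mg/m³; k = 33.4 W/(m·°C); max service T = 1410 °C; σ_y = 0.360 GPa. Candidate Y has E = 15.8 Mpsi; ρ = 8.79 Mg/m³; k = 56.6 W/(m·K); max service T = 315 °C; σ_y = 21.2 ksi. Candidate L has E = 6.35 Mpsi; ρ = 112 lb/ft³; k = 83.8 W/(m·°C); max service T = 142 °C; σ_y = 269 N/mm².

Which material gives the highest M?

candidate A

Screen on constraints: k ≥ 10.6 W/(m·K); max service T ≥ 400 °C; σ_y ≥ 314 MPa. Survivors: candidate A, candidate H.
Normalizing units and computing the index:
  candidate A: E = 300.0 GPa, ρ = 3252 kg/m³
  candidate H: E = 358.1 GPa, ρ = 3820 kg/m³
  candidate A: M = 5.33×10⁻³
  candidate H: M = 4.95×10⁻³
The maximum is for candidate A.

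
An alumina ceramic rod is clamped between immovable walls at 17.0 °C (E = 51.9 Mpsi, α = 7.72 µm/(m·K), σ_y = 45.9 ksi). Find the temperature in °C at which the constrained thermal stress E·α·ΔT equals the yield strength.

E = 51.9 Mpsi = 357.8 GPa.
σ_y = 45.9 ksi = 316.5 MPa.
E·α·ΔT = 316.5 MPa ⇒ ΔT = 316.5 / (357.8×10³ × 7.72×10⁻⁶) = 114.6 K.
T = 17.0 + 114.6 = 131.6 °C.

132 °C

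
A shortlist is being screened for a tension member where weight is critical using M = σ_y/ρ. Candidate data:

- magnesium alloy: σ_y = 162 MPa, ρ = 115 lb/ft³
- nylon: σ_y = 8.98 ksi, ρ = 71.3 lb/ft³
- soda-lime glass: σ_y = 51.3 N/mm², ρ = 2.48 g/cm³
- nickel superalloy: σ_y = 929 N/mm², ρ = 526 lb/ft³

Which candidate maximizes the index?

Convert each candidate to consistent units, then evaluate M:
  magnesium alloy: σ_y = 162.0 MPa, ρ = 1842 kg/m³
  nylon: σ_y = 61.91 MPa, ρ = 1142 kg/m³
  soda-lime glass: σ_y = 51.30 MPa, ρ = 2480 kg/m³
  nickel superalloy: σ_y = 929.0 MPa, ρ = 8426 kg/m³
  nickel superalloy: M = 110 kN·m/kg
  magnesium alloy: M = 87.9 kN·m/kg
  nylon: M = 54.2 kN·m/kg
  soda-lime glass: M = 20.7 kN·m/kg
Nickel superalloy ranks first.

nickel superalloy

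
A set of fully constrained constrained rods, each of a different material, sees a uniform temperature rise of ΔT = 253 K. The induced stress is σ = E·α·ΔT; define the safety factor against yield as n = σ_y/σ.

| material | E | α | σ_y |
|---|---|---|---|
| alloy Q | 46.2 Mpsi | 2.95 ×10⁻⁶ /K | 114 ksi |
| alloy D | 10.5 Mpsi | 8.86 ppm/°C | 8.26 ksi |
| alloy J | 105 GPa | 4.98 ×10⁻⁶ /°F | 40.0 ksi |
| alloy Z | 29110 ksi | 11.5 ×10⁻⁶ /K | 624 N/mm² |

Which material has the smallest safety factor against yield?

alloy D

Converting E to GPa, α to ×10⁻⁶/K, σ_y to MPa, then σ and n for each:
  alloy Q: E = 318.5, α = 2.95, σ_y = 786.0 → σ = 238 MPa, n = 3.31
  alloy D: E = 72.39, α = 8.86, σ_y = 56.95 → σ = 162 MPa, n = 0.351
  alloy J: E = 105.0, α = 8.96, σ_y = 275.8 → σ = 238 MPa, n = 1.16
  alloy Z: E = 200.7, α = 11.5, σ_y = 624.0 → σ = 584 MPa, n = 1.07
The minimum is alloy D at n = 0.351.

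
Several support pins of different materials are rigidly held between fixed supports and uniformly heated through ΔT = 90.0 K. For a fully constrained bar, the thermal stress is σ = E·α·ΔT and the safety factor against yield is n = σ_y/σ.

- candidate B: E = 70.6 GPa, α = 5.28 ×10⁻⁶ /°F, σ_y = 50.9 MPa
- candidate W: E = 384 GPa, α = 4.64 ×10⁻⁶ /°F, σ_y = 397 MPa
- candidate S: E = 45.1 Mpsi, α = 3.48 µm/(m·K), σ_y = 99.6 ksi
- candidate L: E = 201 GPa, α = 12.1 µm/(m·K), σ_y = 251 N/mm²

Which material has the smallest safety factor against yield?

In consistent units (E in GPa, α in ×10⁻⁶/K, σ_y in MPa):
  candidate B: E = 70.60, α = 9.50, σ_y = 50.90 → σ = 60.4 MPa, n = 0.843
  candidate W: E = 384.0, α = 8.35, σ_y = 397.0 → σ = 289 MPa, n = 1.38
  candidate S: E = 311.0, α = 3.48, σ_y = 686.7 → σ = 97.4 MPa, n = 7.05
  candidate L: E = 201.0, α = 12.1, σ_y = 251.0 → σ = 219 MPa, n = 1.15
Smallest n: candidate B with n = 0.843.

candidate B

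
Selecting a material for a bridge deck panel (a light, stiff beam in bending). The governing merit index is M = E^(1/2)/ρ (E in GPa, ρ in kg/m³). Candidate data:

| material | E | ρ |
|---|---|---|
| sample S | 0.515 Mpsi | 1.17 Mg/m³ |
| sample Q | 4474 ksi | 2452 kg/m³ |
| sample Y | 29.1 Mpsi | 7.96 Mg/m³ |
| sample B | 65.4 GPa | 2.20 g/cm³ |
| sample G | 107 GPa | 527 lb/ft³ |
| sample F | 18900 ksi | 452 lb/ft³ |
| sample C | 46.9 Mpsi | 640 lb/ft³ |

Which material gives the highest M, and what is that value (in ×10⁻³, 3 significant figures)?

Normalizing units and computing the index:
  sample S: E = 3.551 GPa, ρ = 1170 kg/m³
  sample Q: E = 30.85 GPa, ρ = 2452 kg/m³
  sample Y: E = 200.6 GPa, ρ = 7960 kg/m³
  sample B: E = 65.40 GPa, ρ = 2200 kg/m³
  sample G: E = 107.0 GPa, ρ = 8442 kg/m³
  sample F: E = 130.3 GPa, ρ = 7240 kg/m³
  sample C: E = 323.4 GPa, ρ = 10250 kg/m³
  sample B: M = 3.68×10⁻³
  sample Q: M = 2.27×10⁻³
  sample Y: M = 1.78×10⁻³
  sample C: M = 1.75×10⁻³
  sample S: M = 1.61×10⁻³
  sample F: M = 1.58×10⁻³
  sample G: M = 1.23×10⁻³
Sample B has the largest M.

sample B, M = 3.68×10⁻³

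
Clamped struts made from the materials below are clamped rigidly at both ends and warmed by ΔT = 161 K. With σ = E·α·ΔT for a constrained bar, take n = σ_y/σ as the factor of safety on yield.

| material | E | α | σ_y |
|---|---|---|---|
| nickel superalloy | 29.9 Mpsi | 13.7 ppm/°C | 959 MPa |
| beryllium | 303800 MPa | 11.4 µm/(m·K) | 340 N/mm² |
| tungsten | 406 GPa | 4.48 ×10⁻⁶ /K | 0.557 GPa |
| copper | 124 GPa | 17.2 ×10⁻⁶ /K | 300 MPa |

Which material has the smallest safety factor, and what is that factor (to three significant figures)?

In consistent units (E in GPa, α in ×10⁻⁶/K, σ_y in MPa):
  nickel superalloy: E = 206.2, α = 13.7, σ_y = 959.0 → σ = 455 MPa, n = 2.11
  beryllium: E = 303.8, α = 11.4, σ_y = 340.0 → σ = 558 MPa, n = 0.610
  tungsten: E = 406.0, α = 4.48, σ_y = 557.0 → σ = 293 MPa, n = 1.90
  copper: E = 124.0, α = 17.2, σ_y = 300.0 → σ = 343 MPa, n = 0.874
Beryllium has the lowest safety factor, n = 0.610.

beryllium, n = 0.610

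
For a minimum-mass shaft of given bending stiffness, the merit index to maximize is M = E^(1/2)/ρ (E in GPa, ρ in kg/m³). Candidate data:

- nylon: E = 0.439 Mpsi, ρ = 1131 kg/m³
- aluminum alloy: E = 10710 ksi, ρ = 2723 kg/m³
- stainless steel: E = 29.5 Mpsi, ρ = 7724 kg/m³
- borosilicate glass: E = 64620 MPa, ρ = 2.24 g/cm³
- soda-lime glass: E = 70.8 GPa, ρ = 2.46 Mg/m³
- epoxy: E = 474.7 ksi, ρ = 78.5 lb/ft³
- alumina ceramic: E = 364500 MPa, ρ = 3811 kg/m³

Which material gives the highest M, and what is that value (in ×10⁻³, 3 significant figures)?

alumina ceramic, M = 5.01×10⁻³

After converting to SI:
  nylon: E = 3.027 GPa, ρ = 1131 kg/m³
  aluminum alloy: E = 73.84 GPa, ρ = 2723 kg/m³
  stainless steel: E = 203.4 GPa, ρ = 7724 kg/m³
  borosilicate glass: E = 64.62 GPa, ρ = 2240 kg/m³
  soda-lime glass: E = 70.80 GPa, ρ = 2460 kg/m³
  epoxy: E = 3.273 GPa, ρ = 1257 kg/m³
  alumina ceramic: E = 364.5 GPa, ρ = 3811 kg/m³
  alumina ceramic: M = 5.01×10⁻³
  borosilicate glass: M = 3.59×10⁻³
  soda-lime glass: M = 3.42×10⁻³
  aluminum alloy: M = 3.16×10⁻³
  stainless steel: M = 1.85×10⁻³
  nylon: M = 1.54×10⁻³
  epoxy: M = 1.44×10⁻³
Alumina ceramic ranks first.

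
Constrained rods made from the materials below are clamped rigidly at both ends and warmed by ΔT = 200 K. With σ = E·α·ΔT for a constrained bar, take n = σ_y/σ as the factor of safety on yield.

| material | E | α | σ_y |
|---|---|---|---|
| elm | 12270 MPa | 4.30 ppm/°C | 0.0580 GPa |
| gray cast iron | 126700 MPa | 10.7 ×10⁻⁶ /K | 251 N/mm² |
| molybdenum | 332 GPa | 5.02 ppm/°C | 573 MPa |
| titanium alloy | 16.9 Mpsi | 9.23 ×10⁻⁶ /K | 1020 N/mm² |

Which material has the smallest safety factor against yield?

With everything in SI (GPa, ×10⁻⁶/K, MPa):
  elm: E = 12.27, α = 4.30, σ_y = 58.00 → σ = 10.6 MPa, n = 5.50
  gray cast iron: E = 126.7, α = 10.7, σ_y = 251.0 → σ = 271 MPa, n = 0.926
  molybdenum: E = 332.0, α = 5.02, σ_y = 573.0 → σ = 333 MPa, n = 1.72
  titanium alloy: E = 116.5, α = 9.23, σ_y = 1020 → σ = 215 MPa, n = 4.74
Smallest n: gray cast iron with n = 0.926.

gray cast iron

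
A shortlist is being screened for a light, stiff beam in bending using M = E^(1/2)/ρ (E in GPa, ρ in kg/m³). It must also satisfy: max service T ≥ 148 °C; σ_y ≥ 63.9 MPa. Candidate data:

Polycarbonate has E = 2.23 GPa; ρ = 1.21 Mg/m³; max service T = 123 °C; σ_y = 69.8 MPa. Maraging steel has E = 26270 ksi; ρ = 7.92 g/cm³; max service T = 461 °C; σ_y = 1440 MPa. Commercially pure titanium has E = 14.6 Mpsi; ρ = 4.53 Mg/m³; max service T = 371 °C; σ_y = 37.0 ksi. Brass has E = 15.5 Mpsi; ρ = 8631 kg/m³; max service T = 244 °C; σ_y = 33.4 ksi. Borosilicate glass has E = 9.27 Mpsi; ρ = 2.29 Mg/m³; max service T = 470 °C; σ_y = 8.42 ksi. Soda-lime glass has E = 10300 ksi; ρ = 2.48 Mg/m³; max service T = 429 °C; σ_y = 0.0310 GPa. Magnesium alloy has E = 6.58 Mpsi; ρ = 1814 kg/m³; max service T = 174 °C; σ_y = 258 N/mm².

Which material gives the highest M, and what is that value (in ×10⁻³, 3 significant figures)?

Screen on constraints: max service T ≥ 148 °C; σ_y ≥ 63.9 MPa. Survivors: maraging steel, commercially pure titanium, brass, magnesium alloy.
Convert each candidate to consistent units, then evaluate M:
  maraging steel: E = 181.1 GPa, ρ = 7920 kg/m³
  commercially pure titanium: E = 100.7 GPa, ρ = 4530 kg/m³
  brass: E = 106.9 GPa, ρ = 8631 kg/m³
  magnesium alloy: E = 45.37 GPa, ρ = 1814 kg/m³
  magnesium alloy: M = 3.71×10⁻³
  commercially pure titanium: M = 2.21×10⁻³
  maraging steel: M = 1.70×10⁻³
  brass: M = 1.20×10⁻³
Highest index: magnesium alloy.

magnesium alloy, M = 3.71×10⁻³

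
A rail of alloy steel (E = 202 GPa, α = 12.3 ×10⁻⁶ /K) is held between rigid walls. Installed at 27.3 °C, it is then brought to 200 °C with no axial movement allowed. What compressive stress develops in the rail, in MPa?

429 MPa

ΔT = 172.7 K. Constrained thermal stress σ = E·α·ΔT = 202.0×10³ MPa × 12.3×10⁻⁶ × 172.7 = 429 MPa (compressive).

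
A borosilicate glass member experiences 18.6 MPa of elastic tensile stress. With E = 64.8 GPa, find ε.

2.87×10⁻⁴

ε = σ/E = 18.6 / 64800 = 2.87×10⁻⁴.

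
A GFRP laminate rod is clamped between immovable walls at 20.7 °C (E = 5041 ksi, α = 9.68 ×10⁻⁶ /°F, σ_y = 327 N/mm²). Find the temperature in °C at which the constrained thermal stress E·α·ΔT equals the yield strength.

561 °C

E = 5041 ksi = 34.76 GPa.
α = 9.68×10⁻⁶/°F × 9/5 = 17.4×10⁻⁶/K.
σ_y = 327 N/mm² = 327.0 MPa.
E·α·ΔT = 327.0 MPa ⇒ ΔT = 327.0 / (34.76×10³ × 17.4×10⁻⁶) = 540.0 K.
T = 20.7 + 540.0 = 560.7 °C.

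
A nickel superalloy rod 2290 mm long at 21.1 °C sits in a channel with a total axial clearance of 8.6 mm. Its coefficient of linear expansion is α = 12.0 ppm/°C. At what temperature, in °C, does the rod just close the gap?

α·L₀·ΔT = 8.6 mm ⇒ ΔT = 8.6 / (12.0×10⁻⁶ × 2290.0) = 313.0 K.
T = 21.1 + 313.0 = 334.1 °C.

334 °C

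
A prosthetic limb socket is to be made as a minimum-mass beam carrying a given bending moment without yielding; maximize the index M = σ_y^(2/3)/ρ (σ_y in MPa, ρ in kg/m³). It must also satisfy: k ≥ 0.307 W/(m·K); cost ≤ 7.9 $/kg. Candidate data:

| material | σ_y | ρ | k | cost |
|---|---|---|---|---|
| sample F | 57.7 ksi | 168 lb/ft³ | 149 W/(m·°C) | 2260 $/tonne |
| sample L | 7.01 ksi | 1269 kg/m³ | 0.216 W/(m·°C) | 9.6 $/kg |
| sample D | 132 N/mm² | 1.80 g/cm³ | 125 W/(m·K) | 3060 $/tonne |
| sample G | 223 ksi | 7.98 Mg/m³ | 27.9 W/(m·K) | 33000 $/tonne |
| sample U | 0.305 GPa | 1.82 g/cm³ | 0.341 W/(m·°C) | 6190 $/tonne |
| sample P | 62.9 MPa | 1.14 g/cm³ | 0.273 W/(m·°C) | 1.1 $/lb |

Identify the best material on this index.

Screen on constraints: k ≥ 0.307 W/(m·K); cost ≤ 7.9 $/kg. Survivors: sample F, sample D, sample U.
Normalizing units and computing the index:
  sample F: σ_y = 397.8 MPa, ρ = 2691 kg/m³
  sample D: σ_y = 132.0 MPa, ρ = 1800 kg/m³
  sample U: σ_y = 305.0 MPa, ρ = 1820 kg/m³
  sample U: M = 24.9×10⁻³
  sample F: M = 20.1×10⁻³
  sample D: M = 14.4×10⁻³
Sample U ranks first.

sample U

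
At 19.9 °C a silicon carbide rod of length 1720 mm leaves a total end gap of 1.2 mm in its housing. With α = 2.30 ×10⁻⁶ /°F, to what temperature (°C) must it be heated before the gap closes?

α = 2.30×10⁻⁶/°F × 9/5 = 4.14×10⁻⁶/K.
α·L₀·ΔT = 1.2 mm ⇒ ΔT = 1.2 / (4.14×10⁻⁶ × 1720.0) = 168.5 K.
T = 19.9 + 168.5 = 188.4 °C.

188 °C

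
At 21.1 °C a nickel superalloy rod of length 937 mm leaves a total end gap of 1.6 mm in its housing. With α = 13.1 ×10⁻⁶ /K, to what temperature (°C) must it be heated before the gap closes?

151 °C

α·L₀·ΔT = 1.6 mm ⇒ ΔT = 1.6 / (13.1×10⁻⁶ × 937.0) = 130.3 K.
T = 21.1 + 130.3 = 151.4 °C.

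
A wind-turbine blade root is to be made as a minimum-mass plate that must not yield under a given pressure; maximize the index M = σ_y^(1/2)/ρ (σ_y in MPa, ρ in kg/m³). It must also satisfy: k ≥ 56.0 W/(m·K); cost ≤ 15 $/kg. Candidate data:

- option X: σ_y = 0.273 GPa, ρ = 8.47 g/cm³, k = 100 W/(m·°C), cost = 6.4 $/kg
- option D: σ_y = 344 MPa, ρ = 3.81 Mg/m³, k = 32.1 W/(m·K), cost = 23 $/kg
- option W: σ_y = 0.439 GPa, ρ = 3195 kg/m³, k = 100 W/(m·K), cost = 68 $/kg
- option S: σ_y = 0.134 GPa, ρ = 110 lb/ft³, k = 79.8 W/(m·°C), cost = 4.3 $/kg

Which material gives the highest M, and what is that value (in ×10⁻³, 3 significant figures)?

Screen on constraints: k ≥ 56.0 W/(m·K); cost ≤ 15 $/kg. Survivors: option X, option S.
After converting to SI:
  option X: σ_y = 273.0 MPa, ρ = 8470 kg/m³
  option S: σ_y = 134.0 MPa, ρ = 1762 kg/m³
  option S: M = 6.57×10⁻³
  option X: M = 1.95×10⁻³
The maximum is for option S.

option S, M = 6.57×10⁻³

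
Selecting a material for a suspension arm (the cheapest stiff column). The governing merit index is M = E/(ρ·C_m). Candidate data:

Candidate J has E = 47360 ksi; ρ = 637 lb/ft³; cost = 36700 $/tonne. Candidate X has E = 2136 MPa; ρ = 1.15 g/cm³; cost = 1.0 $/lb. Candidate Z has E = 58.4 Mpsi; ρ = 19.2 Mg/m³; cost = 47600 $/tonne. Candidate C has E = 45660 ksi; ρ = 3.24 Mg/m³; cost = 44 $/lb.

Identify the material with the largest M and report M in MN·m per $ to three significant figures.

candidate C, M = 1.00 MN·m per $

Convert each candidate to consistent units, then evaluate M:
  candidate J: E = 326.5 GPa, ρ = 10200 kg/m³, cost = 36.70 $/kg
  candidate X: E = 2.136 GPa, ρ = 1150 kg/m³, cost = 2.205 $/kg
  candidate Z: E = 402.7 GPa, ρ = 19200 kg/m³, cost = 47.60 $/kg
  candidate C: E = 314.8 GPa, ρ = 3240 kg/m³, cost = 97.00 $/kg
  candidate C: M = 1.00 MN·m per $
  candidate J: M = 0.872 MN·m per $
  candidate X: M = 0.843 MN·m per $
  candidate Z: M = 0.441 MN·m per $
Highest index: candidate C.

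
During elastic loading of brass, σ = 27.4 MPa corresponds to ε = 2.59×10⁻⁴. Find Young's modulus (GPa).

E = σ/ε = 27.4 MPa / 2.59×10⁻⁴ = 105800 MPa = 106 GPa.

106 GPa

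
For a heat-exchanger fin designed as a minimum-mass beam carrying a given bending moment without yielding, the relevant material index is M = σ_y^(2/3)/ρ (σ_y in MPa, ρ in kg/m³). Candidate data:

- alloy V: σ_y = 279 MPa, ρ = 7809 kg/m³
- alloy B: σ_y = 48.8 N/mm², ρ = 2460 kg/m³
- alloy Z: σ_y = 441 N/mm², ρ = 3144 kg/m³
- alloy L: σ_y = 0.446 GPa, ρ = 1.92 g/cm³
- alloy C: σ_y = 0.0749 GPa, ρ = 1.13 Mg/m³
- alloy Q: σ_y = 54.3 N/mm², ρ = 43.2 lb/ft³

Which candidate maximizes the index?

alloy L

Convert each candidate to consistent units, then evaluate M:
  alloy V: σ_y = 279.0 MPa, ρ = 7809 kg/m³
  alloy B: σ_y = 48.80 MPa, ρ = 2460 kg/m³
  alloy Z: σ_y = 441.0 MPa, ρ = 3144 kg/m³
  alloy L: σ_y = 446.0 MPa, ρ = 1920 kg/m³
  alloy C: σ_y = 74.90 MPa, ρ = 1130 kg/m³
  alloy Q: σ_y = 54.30 MPa, ρ = 692.0 kg/m³
  alloy L: M = 30.4×10⁻³
  alloy Q: M = 20.7×10⁻³
  alloy Z: M = 18.4×10⁻³
  alloy C: M = 15.7×10⁻³
  alloy V: M = 5.47×10⁻³
  alloy B: M = 5.43×10⁻³
Highest index: alloy L.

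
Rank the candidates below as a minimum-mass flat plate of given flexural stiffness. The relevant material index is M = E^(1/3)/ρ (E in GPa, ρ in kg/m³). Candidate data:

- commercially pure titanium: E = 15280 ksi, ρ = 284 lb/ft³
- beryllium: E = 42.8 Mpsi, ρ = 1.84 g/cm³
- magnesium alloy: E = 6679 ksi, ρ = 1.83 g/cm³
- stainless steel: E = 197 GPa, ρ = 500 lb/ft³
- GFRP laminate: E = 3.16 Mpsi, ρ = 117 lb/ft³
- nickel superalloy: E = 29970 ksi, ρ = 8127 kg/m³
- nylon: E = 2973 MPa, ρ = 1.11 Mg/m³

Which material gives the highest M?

beryllium

After converting to SI:
  commercially pure titanium: E = 105.4 GPa, ρ = 4549 kg/m³
  beryllium: E = 295.1 GPa, ρ = 1840 kg/m³
  magnesium alloy: E = 46.05 GPa, ρ = 1830 kg/m³
  stainless steel: E = 197.0 GPa, ρ = 8009 kg/m³
  GFRP laminate: E = 21.79 GPa, ρ = 1874 kg/m³
  nickel superalloy: E = 206.6 GPa, ρ = 8127 kg/m³
  nylon: E = 2.973 GPa, ρ = 1110 kg/m³
  beryllium: M = 3.62×10⁻³
  magnesium alloy: M = 1.96×10⁻³
  GFRP laminate: M = 1.49×10⁻³
  nylon: M = 1.30×10⁻³
  commercially pure titanium: M = 1.04×10⁻³
  nickel superalloy: M = 0.727×10⁻³
  stainless steel: M = 0.726×10⁻³
Beryllium has the largest M.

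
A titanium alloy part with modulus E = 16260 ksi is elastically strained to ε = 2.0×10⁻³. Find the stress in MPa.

224 MPa

E = 16260 ksi = 112.1 GPa.
σ = E·ε = 112100 MPa × 2.0×10⁻³ = 224 MPa.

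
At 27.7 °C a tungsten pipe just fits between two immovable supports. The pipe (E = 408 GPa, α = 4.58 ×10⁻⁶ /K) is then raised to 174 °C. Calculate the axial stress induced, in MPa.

273 MPa

ΔT = 146.3 K. Constrained thermal stress σ = E·α·ΔT = 408.0×10³ MPa × 4.58×10⁻⁶ × 146.3 = 273 MPa (compressive).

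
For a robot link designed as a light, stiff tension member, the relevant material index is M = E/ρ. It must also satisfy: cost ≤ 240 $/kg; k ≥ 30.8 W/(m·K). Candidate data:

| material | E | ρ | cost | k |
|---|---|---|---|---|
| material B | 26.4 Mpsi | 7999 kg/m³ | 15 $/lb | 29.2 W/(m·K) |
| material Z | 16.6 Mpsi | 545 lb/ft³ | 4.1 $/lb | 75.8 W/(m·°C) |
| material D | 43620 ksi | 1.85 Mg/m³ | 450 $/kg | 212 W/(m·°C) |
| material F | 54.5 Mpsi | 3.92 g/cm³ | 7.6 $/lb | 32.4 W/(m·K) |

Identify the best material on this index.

material F

Screen on constraints: cost ≤ 240 $/kg; k ≥ 30.8 W/(m·K). Survivors: material Z, material F.
Putting every candidate on a common basis:
  material Z: E = 114.5 GPa, ρ = 8730 kg/m³
  material F: E = 375.8 GPa, ρ = 3920 kg/m³
  material F: M = 95.9 MN·m/kg
  material Z: M = 13.1 MN·m/kg
Highest index: material F.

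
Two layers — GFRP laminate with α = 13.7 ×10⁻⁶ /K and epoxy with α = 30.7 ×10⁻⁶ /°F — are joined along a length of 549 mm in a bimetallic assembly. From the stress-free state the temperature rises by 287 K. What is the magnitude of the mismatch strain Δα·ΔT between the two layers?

0.0119

epoxy: α = 30.7×10⁻⁶/°F × 9/5 = 55.3×10⁻⁶/K.
Δα = |13.7 − 55.3|×10⁻⁶/K = 41.6×10⁻⁶/K.
Mismatch strain = Δα·ΔT = 41.6×10⁻⁶ × 287.0 = 0.0119.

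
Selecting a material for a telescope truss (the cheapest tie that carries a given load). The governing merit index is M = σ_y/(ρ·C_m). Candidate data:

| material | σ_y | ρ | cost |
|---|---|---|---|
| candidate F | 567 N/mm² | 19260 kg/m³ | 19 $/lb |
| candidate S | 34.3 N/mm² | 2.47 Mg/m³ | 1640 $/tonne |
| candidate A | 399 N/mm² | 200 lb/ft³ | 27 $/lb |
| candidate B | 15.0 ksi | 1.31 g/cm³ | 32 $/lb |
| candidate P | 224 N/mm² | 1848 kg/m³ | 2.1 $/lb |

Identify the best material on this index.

candidate P

Normalizing units and computing the index:
  candidate F: σ_y = 567.0 MPa, ρ = 19260 kg/m³, cost = 41.89 $/kg
  candidate S: σ_y = 34.30 MPa, ρ = 2470 kg/m³, cost = 1.640 $/kg
  candidate A: σ_y = 399.0 MPa, ρ = 3204 kg/m³, cost = 59.52 $/kg
  candidate B: σ_y = 103.4 MPa, ρ = 1310 kg/m³, cost = 70.55 $/kg
  candidate P: σ_y = 224.0 MPa, ρ = 1848 kg/m³, cost = 4.630 $/kg
  candidate P: M = 26.2 kN·m per $
  candidate S: M = 8.47 kN·m per $
  candidate A: M = 2.09 kN·m per $
  candidate B: M = 1.12 kN·m per $
  candidate F: M = 0.703 kN·m per $
The maximum is for candidate P.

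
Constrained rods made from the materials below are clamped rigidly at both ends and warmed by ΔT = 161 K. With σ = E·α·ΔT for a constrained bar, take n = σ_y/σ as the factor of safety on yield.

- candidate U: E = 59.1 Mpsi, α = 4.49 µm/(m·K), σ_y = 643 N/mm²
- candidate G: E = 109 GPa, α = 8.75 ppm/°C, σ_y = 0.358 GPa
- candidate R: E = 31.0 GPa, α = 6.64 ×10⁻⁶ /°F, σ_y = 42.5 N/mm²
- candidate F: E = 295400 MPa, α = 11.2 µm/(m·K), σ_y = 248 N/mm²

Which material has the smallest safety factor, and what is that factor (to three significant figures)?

Per material, after unit conversion:
  candidate U: E = 407.5, α = 4.49, σ_y = 643.0 → σ = 295 MPa, n = 2.18
  candidate G: E = 109.0, α = 8.75, σ_y = 358.0 → σ = 154 MPa, n = 2.33
  candidate R: E = 31.00, α = 12.0, σ_y = 42.50 → σ = 59.7 MPa, n = 0.712
  candidate F: E = 295.4, α = 11.2, σ_y = 248.0 → σ = 533 MPa, n = 0.466
Candidate F has the lowest safety factor, n = 0.466.

candidate F, n = 0.466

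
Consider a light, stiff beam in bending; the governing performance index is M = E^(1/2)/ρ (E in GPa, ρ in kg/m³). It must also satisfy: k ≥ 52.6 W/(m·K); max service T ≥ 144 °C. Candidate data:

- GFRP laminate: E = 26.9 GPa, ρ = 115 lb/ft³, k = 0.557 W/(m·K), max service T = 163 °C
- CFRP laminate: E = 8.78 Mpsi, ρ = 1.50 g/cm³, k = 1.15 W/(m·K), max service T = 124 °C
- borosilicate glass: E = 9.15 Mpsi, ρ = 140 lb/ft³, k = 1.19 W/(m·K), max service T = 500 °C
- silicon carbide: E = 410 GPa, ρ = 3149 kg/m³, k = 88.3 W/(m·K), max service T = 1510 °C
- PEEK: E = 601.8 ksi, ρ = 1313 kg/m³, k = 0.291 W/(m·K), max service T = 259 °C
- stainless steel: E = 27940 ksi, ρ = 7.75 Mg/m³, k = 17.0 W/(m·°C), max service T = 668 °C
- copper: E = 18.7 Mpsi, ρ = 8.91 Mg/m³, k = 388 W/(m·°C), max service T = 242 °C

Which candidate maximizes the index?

Screen on constraints: k ≥ 52.6 W/(m·K); max service T ≥ 144 °C. Survivors: silicon carbide, copper.
Convert each candidate to consistent units, then evaluate M:
  silicon carbide: E = 410.0 GPa, ρ = 3149 kg/m³
  copper: E = 128.9 GPa, ρ = 8910 kg/m³
  silicon carbide: M = 6.43×10⁻³
  copper: M = 1.27×10⁻³
Highest index: silicon carbide.

silicon carbide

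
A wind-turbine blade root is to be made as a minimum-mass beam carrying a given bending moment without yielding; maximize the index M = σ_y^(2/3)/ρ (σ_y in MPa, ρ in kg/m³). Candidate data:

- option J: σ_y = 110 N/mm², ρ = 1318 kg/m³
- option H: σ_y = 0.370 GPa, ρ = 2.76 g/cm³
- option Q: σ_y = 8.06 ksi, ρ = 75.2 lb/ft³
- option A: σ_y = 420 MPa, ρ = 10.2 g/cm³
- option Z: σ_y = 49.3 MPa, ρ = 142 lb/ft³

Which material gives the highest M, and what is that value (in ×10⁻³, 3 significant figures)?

option H, M = 18.7×10⁻³

Convert each candidate to consistent units, then evaluate M:
  option J: σ_y = 110.0 MPa, ρ = 1318 kg/m³
  option H: σ_y = 370.0 MPa, ρ = 2760 kg/m³
  option Q: σ_y = 55.57 MPa, ρ = 1205 kg/m³
  option A: σ_y = 420.0 MPa, ρ = 10200 kg/m³
  option Z: σ_y = 49.30 MPa, ρ = 2275 kg/m³
  option H: M = 18.7×10⁻³
  option J: M = 17.4×10⁻³
  option Q: M = 12.1×10⁻³
  option Z: M = 5.91×10⁻³
  option A: M = 5.50×10⁻³
Option H ranks first.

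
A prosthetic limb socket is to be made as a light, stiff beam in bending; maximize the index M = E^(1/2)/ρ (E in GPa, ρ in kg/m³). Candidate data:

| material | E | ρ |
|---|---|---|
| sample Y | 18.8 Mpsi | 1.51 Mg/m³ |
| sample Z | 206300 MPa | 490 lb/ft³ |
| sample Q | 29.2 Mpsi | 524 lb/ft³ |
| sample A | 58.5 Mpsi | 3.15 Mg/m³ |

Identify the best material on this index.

Putting every candidate on a common basis:
  sample Y: E = 129.6 GPa, ρ = 1510 kg/m³
  sample Z: E = 206.3 GPa, ρ = 7849 kg/m³
  sample Q: E = 201.3 GPa, ρ = 8394 kg/m³
  sample A: E = 403.3 GPa, ρ = 3150 kg/m³
  sample Y: M = 7.54×10⁻³
  sample A: M = 6.38×10⁻³
  sample Z: M = 1.83×10⁻³
  sample Q: M = 1.69×10⁻³
Sample Y has the largest M.

sample Y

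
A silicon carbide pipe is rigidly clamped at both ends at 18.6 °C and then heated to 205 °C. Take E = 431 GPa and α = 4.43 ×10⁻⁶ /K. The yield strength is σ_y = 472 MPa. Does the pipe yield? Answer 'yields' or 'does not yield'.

does not yield

ΔT = 186.4 K. Constrained thermal stress σ = E·α·ΔT = 431.0×10³ MPa × 4.43×10⁻⁶ × 186.4 = 356 MPa (compressive).
Compare to σ_y = 472 MPa: σ < σ_y, so it does not yield.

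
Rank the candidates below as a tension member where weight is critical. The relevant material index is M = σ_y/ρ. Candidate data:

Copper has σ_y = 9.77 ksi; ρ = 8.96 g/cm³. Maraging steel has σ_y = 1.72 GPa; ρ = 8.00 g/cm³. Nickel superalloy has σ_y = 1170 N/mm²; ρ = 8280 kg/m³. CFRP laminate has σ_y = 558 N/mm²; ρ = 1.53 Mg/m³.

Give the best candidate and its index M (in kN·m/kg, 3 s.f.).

CFRP laminate, M = 365 kN·m/kg

After converting to SI:
  copper: σ_y = 67.36 MPa, ρ = 8960 kg/m³
  maraging steel: σ_y = 1720 MPa, ρ = 8000 kg/m³
  nickel superalloy: σ_y = 1170 MPa, ρ = 8280 kg/m³
  CFRP laminate: σ_y = 558.0 MPa, ρ = 1530 kg/m³
  CFRP laminate: M = 365 kN·m/kg
  maraging steel: M = 215 kN·m/kg
  nickel superalloy: M = 141 kN·m/kg
  copper: M = 7.52 kN·m/kg
Highest index: CFRP laminate.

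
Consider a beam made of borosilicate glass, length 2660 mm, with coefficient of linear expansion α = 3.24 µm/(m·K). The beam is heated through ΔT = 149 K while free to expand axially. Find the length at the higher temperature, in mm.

ΔL = α·L₀·ΔT = 3.24×10⁻⁶ × 2660 mm × 149.0 K = 1.28 mm.
L = L₀ + ΔL = 2660 + 1.28 = 2661.3 mm.

2661.3 mm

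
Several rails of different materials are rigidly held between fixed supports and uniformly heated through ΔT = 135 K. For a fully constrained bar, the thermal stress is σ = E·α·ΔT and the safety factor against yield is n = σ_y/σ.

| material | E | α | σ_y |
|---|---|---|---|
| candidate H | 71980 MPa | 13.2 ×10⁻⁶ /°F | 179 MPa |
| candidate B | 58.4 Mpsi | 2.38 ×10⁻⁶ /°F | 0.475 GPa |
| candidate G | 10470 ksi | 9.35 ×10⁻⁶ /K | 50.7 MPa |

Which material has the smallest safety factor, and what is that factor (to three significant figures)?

Per material, after unit conversion:
  candidate H: E = 71.98, α = 23.8, σ_y = 179.0 → σ = 231 MPa, n = 0.775
  candidate B: E = 402.7, α = 4.28, σ_y = 475.0 → σ = 233 MPa, n = 2.04
  candidate G: E = 72.19, α = 9.35, σ_y = 50.70 → σ = 91.1 MPa, n = 0.556
Smallest n: candidate G with n = 0.556.

candidate G, n = 0.556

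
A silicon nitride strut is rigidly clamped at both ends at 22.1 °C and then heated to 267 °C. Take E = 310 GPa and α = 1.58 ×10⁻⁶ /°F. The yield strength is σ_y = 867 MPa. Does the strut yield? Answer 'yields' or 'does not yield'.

α = 1.58×10⁻⁶/°F × 9/5 = 2.84×10⁻⁶/K.
ΔT = 244.9 K. Constrained thermal stress σ = E·α·ΔT = 310.0×10³ MPa × 2.84×10⁻⁶ × 244.9 = 216 MPa (compressive).
Compare to σ_y = 867 MPa: σ < σ_y, so it does not yield.

does not yield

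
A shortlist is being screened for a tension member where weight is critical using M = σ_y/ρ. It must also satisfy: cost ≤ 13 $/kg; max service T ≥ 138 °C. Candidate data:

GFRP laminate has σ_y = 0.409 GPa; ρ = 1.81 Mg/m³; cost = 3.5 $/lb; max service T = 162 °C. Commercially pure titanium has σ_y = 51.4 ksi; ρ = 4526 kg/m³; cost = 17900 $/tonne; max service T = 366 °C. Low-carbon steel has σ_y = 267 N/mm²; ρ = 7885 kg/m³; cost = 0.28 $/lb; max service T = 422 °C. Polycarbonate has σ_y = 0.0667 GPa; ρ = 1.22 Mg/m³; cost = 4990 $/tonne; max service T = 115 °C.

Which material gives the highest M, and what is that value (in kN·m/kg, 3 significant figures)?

GFRP laminate, M = 226 kN·m/kg

Screen on constraints: cost ≤ 13 $/kg; max service T ≥ 138 °C. Survivors: GFRP laminate, low-carbon steel.
Putting every candidate on a common basis:
  GFRP laminate: σ_y = 409.0 MPa, ρ = 1810 kg/m³
  low-carbon steel: σ_y = 267.0 MPa, ρ = 7885 kg/m³
  GFRP laminate: M = 226 kN·m/kg
  low-carbon steel: M = 33.9 kN·m/kg
The maximum is for GFRP laminate.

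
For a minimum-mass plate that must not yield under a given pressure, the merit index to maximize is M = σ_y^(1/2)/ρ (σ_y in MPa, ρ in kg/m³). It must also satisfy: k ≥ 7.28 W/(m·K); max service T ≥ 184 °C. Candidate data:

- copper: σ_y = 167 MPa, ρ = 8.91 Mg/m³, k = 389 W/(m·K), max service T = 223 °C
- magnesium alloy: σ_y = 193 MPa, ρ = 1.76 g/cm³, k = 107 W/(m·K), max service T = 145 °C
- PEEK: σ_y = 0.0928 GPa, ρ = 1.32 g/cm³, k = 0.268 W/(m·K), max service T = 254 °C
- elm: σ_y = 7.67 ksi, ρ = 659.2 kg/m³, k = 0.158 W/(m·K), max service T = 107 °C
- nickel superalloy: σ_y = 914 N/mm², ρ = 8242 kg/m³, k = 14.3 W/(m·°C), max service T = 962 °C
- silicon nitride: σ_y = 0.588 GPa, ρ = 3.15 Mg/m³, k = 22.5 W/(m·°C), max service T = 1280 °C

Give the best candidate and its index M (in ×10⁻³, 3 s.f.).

silicon nitride, M = 7.70×10⁻³

Screen on constraints: k ≥ 7.28 W/(m·K); max service T ≥ 184 °C. Survivors: copper, nickel superalloy, silicon nitride.
In SI units:
  copper: σ_y = 167.0 MPa, ρ = 8910 kg/m³
  nickel superalloy: σ_y = 914.0 MPa, ρ = 8242 kg/m³
  silicon nitride: σ_y = 588.0 MPa, ρ = 3150 kg/m³
  silicon nitride: M = 7.70×10⁻³
  nickel superalloy: M = 3.67×10⁻³
  copper: M = 1.45×10⁻³
The maximum is for silicon nitride.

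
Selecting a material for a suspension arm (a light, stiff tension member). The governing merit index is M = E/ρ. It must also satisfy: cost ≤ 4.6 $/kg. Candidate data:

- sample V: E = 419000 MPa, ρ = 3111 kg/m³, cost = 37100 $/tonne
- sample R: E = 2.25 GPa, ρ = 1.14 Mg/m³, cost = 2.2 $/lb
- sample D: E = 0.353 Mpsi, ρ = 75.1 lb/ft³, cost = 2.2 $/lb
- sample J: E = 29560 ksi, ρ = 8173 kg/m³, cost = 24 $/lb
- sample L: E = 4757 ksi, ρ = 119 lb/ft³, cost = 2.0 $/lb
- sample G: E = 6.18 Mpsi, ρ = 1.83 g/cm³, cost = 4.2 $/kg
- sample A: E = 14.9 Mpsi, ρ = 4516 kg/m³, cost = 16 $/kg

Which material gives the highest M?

Screen on constraints: cost ≤ 4.6 $/kg. Survivors: sample L, sample G.
Normalizing units and computing the index:
  sample L: E = 32.80 GPa, ρ = 1906 kg/m³
  sample G: E = 42.61 GPa, ρ = 1830 kg/m³
  sample G: M = 23.3 MN·m/kg
  sample L: M = 17.2 MN·m/kg
Sample G has the largest M.

sample G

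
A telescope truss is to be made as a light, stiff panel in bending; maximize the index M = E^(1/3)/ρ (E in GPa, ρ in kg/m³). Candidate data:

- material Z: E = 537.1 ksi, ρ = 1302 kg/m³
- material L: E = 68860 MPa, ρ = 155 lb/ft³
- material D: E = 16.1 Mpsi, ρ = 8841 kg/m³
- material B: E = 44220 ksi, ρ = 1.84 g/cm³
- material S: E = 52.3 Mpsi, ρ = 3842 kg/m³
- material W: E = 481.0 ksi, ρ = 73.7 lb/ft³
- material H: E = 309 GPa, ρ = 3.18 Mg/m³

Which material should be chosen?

material B

Normalizing units and computing the index:
  material Z: E = 3.703 GPa, ρ = 1302 kg/m³
  material L: E = 68.86 GPa, ρ = 2483 kg/m³
  material D: E = 111.0 GPa, ρ = 8841 kg/m³
  material B: E = 304.9 GPa, ρ = 1840 kg/m³
  material S: E = 360.6 GPa, ρ = 3842 kg/m³
  material W: E = 3.316 GPa, ρ = 1181 kg/m³
  material H: E = 309.0 GPa, ρ = 3180 kg/m³
  material B: M = 3.66×10⁻³
  material H: M = 2.13×10⁻³
  material S: M = 1.85×10⁻³
  material L: M = 1.65×10⁻³
  material W: M = 1.26×10⁻³
  material Z: M = 1.19×10⁻³
  material D: M = 0.544×10⁻³
Highest index: material B.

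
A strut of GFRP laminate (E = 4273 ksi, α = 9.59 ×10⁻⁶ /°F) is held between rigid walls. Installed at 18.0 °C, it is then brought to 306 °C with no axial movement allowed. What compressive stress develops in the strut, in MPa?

146 MPa

E = 4273 ksi = 29.46 GPa.
α = 9.59×10⁻⁶/°F × 9/5 = 17.3×10⁻⁶/K.
ΔT = 288.0 K. Constrained thermal stress σ = E·α·ΔT = 29.46×10³ MPa × 17.3×10⁻⁶ × 288.0 = 146 MPa (compressive).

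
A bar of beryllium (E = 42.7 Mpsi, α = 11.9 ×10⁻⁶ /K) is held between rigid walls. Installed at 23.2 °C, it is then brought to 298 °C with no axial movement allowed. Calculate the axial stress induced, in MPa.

E = 42.7 Mpsi = 294.4 GPa.
ΔT = 274.8 K. Constrained thermal stress σ = E·α·ΔT = 294.4×10³ MPa × 11.9×10⁻⁶ × 274.8 = 963 MPa (compressive).

963 MPa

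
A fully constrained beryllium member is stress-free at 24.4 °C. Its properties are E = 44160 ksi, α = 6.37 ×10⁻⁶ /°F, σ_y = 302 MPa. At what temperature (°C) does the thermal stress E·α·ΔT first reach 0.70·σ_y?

85.0 °C

E = 44160 ksi = 304.5 GPa.
α = 6.37×10⁻⁶/°F × 9/5 = 11.5×10⁻⁶/K.
E·α·ΔT = 211.4 MPa ⇒ ΔT = 211.4 / (304.5×10³ × 11.5×10⁻⁶) = 60.55 K.
T = 24.4 + 60.55 = 84.95 °C.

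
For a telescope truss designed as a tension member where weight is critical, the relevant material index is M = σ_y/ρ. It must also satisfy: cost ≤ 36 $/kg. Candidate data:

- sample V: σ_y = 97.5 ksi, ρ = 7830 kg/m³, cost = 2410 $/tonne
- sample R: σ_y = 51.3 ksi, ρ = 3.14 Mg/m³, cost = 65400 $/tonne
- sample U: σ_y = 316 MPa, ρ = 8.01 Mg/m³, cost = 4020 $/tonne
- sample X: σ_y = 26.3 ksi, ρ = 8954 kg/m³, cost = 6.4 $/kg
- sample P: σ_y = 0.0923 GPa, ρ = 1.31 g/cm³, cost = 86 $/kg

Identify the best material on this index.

sample V

Screen on constraints: cost ≤ 36 $/kg. Survivors: sample V, sample U, sample X.
Putting every candidate on a common basis:
  sample V: σ_y = 672.2 MPa, ρ = 7830 kg/m³
  sample U: σ_y = 316.0 MPa, ρ = 8010 kg/m³
  sample X: σ_y = 181.3 MPa, ρ = 8954 kg/m³
  sample V: M = 85.9 kN·m/kg
  sample U: M = 39.5 kN·m/kg
  sample X: M = 20.3 kN·m/kg
The maximum is for sample V.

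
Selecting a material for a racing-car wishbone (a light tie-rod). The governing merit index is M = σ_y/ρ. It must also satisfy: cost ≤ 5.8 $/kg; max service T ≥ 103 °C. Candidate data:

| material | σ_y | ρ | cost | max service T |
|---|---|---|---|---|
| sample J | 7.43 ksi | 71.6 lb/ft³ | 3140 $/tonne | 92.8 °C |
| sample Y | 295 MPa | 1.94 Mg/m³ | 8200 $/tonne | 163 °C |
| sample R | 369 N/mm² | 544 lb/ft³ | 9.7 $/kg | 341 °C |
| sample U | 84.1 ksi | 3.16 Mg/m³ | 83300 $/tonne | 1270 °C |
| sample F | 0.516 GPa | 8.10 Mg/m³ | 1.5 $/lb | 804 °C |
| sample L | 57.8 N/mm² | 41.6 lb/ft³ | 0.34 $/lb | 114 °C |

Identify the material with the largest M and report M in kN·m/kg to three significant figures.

sample L, M = 86.7 kN·m/kg

Screen on constraints: cost ≤ 5.8 $/kg; max service T ≥ 103 °C. Survivors: sample F, sample L.
Normalizing units and computing the index:
  sample F: σ_y = 516.0 MPa, ρ = 8100 kg/m³
  sample L: σ_y = 57.80 MPa, ρ = 666.4 kg/m³
  sample L: M = 86.7 kN·m/kg
  sample F: M = 63.7 kN·m/kg
Sample L has the largest M.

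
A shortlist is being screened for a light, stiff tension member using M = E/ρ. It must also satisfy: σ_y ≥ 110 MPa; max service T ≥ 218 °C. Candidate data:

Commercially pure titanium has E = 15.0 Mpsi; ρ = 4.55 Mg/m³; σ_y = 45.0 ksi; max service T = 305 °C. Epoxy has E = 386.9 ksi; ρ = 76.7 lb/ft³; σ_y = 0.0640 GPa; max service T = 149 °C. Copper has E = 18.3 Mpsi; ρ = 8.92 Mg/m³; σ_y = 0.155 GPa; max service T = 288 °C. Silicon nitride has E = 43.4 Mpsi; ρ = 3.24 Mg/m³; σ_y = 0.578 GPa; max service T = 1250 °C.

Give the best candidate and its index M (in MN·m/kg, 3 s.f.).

silicon nitride, M = 92.4 MN·m/kg

Screen on constraints: σ_y ≥ 110 MPa; max service T ≥ 218 °C. Survivors: commercially pure titanium, copper, silicon nitride.
Convert each candidate to consistent units, then evaluate M:
  commercially pure titanium: E = 103.4 GPa, ρ = 4550 kg/m³
  copper: E = 126.2 GPa, ρ = 8920 kg/m³
  silicon nitride: E = 299.2 GPa, ρ = 3240 kg/m³
  silicon nitride: M = 92.4 MN·m/kg
  commercially pure titanium: M = 22.7 MN·m/kg
  copper: M = 14.1 MN·m/kg
Highest index: silicon nitride.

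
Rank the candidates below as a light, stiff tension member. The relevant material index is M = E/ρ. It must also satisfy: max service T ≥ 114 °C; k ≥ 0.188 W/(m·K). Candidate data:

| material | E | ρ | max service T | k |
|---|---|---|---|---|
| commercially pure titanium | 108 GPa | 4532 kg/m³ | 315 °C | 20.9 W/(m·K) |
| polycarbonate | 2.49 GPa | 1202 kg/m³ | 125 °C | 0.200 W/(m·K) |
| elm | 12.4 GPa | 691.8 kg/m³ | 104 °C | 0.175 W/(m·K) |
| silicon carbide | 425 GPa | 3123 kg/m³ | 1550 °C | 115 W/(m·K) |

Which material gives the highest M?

Screen on constraints: max service T ≥ 114 °C; k ≥ 0.188 W/(m·K). Survivors: commercially pure titanium, polycarbonate, silicon carbide.
Computing M directly (units already consistent):
  silicon carbide: M = 136 MN·m/kg
  commercially pure titanium: M = 23.8 MN·m/kg
  polycarbonate: M = 2.07 MN·m/kg
Highest index: silicon carbide.

silicon carbide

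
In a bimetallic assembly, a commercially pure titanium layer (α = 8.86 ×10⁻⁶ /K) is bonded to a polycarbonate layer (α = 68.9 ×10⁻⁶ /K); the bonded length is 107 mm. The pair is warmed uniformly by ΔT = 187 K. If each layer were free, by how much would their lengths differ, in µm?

1200 µm

Δα = |8.86 − 68.9|×10⁻⁶/K = 60.0×10⁻⁶/K.
ΔL_mismatch = Δα·L·ΔT = 60.0×10⁻⁶ × 107.0 mm × 187.0 K = 1200 µm.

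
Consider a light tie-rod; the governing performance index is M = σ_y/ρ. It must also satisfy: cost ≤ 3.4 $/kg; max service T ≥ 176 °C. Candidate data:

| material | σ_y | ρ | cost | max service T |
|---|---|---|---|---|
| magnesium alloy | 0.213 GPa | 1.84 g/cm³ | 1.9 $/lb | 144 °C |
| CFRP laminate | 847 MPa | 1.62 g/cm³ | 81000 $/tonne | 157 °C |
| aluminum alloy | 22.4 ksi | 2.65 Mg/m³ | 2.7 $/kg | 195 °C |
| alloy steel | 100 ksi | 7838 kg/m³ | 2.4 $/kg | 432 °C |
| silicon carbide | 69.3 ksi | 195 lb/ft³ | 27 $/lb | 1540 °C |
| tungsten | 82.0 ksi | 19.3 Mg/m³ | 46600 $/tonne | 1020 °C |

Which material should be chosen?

alloy steel

Screen on constraints: cost ≤ 3.4 $/kg; max service T ≥ 176 °C. Survivors: aluminum alloy, alloy steel.
After converting to SI:
  aluminum alloy: σ_y = 154.4 MPa, ρ = 2650 kg/m³
  alloy steel: σ_y = 689.5 MPa, ρ = 7838 kg/m³
  alloy steel: M = 88.0 kN·m/kg
  aluminum alloy: M = 58.3 kN·m/kg
Alloy steel has the largest M.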